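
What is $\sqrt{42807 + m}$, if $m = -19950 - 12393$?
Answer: $4 \sqrt{654} \approx 102.29$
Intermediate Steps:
$m = -32343$
$\sqrt{42807 + m} = \sqrt{42807 - 32343} = \sqrt{10464} = 4 \sqrt{654}$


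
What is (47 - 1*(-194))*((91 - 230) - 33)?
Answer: -41452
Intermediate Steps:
(47 - 1*(-194))*((91 - 230) - 33) = (47 + 194)*(-139 - 33) = 241*(-172) = -41452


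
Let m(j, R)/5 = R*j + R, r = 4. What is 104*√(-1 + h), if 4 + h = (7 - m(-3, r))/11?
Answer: 208*I*√22/11 ≈ 88.692*I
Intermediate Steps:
m(j, R) = 5*R + 5*R*j (m(j, R) = 5*(R*j + R) = 5*(R + R*j) = 5*R + 5*R*j)
h = 3/11 (h = -4 + (7 - 5*4*(1 - 3))/11 = -4 + (7 - 5*4*(-2))*(1/11) = -4 + (7 - 1*(-40))*(1/11) = -4 + (7 + 40)*(1/11) = -4 + 47*(1/11) = -4 + 47/11 = 3/11 ≈ 0.27273)
104*√(-1 + h) = 104*√(-1 + 3/11) = 104*√(-8/11) = 104*(2*I*√22/11) = 208*I*√22/11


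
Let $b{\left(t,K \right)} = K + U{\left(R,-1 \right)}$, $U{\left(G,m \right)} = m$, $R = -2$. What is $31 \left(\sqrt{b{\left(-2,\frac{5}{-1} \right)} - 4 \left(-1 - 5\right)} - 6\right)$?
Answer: $-186 + 93 \sqrt{2} \approx -54.478$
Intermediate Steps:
$b{\left(t,K \right)} = -1 + K$ ($b{\left(t,K \right)} = K - 1 = -1 + K$)
$31 \left(\sqrt{b{\left(-2,\frac{5}{-1} \right)} - 4 \left(-1 - 5\right)} - 6\right) = 31 \left(\sqrt{\left(-1 + \frac{5}{-1}\right) - 4 \left(-1 - 5\right)} - 6\right) = 31 \left(\sqrt{\left(-1 + 5 \left(-1\right)\right) - -24} - 6\right) = 31 \left(\sqrt{\left(-1 - 5\right) + 24} - 6\right) = 31 \left(\sqrt{-6 + 24} - 6\right) = 31 \left(\sqrt{18} - 6\right) = 31 \left(3 \sqrt{2} - 6\right) = 31 \left(-6 + 3 \sqrt{2}\right) = -186 + 93 \sqrt{2}$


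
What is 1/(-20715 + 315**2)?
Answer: 1/78510 ≈ 1.2737e-5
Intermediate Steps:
1/(-20715 + 315**2) = 1/(-20715 + 99225) = 1/78510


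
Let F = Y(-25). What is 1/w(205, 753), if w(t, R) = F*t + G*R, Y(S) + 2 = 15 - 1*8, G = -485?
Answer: -1/364180 ≈ -2.7459e-6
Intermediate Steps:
Y(S) = 5 (Y(S) = -2 + (15 - 1*8) = -2 + (15 - 8) = -2 + 7 = 5)
F = 5
w(t, R) = -485*R + 5*t (w(t, R) = 5*t - 485*R = -485*R + 5*t)
1/w(205, 753) = 1/(-485*753 + 5*205) = 1/(-365205 + 1025) = 1/(-364180) = -1/364180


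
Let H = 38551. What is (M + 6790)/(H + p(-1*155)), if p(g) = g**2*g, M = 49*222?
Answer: -4417/921331 ≈ -0.0047942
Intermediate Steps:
M = 10878
p(g) = g**3
(M + 6790)/(H + p(-1*155)) = (10878 + 6790)/(38551 + (-1*155)**3) = 17668/(38551 + (-155)**3) = 17668/(38551 - 3723875) = 17668/(-3685324) = 17668*(-1/3685324) = -4417/921331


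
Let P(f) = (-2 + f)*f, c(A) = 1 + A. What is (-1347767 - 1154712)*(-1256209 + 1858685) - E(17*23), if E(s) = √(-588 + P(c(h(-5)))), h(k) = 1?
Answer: -1507683538004 - 14*I*√3 ≈ -1.5077e+12 - 24.249*I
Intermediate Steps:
P(f) = f*(-2 + f)
E(s) = 14*I*√3 (E(s) = √(-588 + (1 + 1)*(-2 + (1 + 1))) = √(-588 + 2*(-2 + 2)) = √(-588 + 2*0) = √(-588 + 0) = √(-588) = 14*I*√3)
(-1347767 - 1154712)*(-1256209 + 1858685) - E(17*23) = (-1347767 - 1154712)*(-1256209 + 1858685) - 14*I*√3 = -2502479*602476 - 14*I*√3 = -1507683538004 - 14*I*√3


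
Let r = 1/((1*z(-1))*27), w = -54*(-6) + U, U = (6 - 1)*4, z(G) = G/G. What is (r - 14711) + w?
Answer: -387908/27 ≈ -14367.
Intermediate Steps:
z(G) = 1
U = 20 (U = 5*4 = 20)
w = 344 (w = -54*(-6) + 20 = 324 + 20 = 344)
r = 1/27 (r = 1/((1*1)*27) = 1/(1*27) = 1/27 ≈ 0.037037)
(r - 14711) + w = (1/27 - 14711) + 344 = -397196/27 + 344 = -387908/27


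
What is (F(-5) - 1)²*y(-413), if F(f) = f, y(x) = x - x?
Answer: 0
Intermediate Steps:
y(x) = 0
(F(-5) - 1)²*y(-413) = (-5 - 1)²*0 = (-6)²*0 = 36*0 = 0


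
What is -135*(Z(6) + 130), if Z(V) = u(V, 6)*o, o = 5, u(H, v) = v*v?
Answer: -41850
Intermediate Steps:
u(H, v) = v²
Z(V) = 180 (Z(V) = 6²*5 = 36*5 = 180)
-135*(Z(6) + 130) = -135*(180 + 130) = -135*310 = -41850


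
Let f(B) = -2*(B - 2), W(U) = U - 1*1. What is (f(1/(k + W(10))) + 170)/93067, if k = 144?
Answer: 26620/14239251 ≈ 0.0018695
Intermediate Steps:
W(U) = -1 + U (W(U) = U - 1 = -1 + U)
f(B) = 4 - 2*B (f(B) = -2*(-2 + B) = 4 - 2*B)
(f(1/(k + W(10))) + 170)/93067 = ((4 - 2/(144 + (-1 + 10))) + 170)/93067 = ((4 - 2/(144 + 9)) + 170)*(1/93067) = ((4 - 2/153) + 170)*(1/93067) = (610/153 + 170)*(1/93067) = (26620/153)*(1/93067) = 26620/14239251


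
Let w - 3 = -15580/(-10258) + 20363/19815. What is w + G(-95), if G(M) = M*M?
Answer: 917784687457/101631135 ≈ 9030.5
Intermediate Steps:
G(M) = M²
w = 563694082/101631135 (w = 3 + (-15580/(-10258) + 20363/19815) = 3 + (-15580*(-1/10258) + 20363*(1/19815)) = 3 + (7790/5129 + 20363/19815) = 3 + 258800677/101631135 = 563694082/101631135 ≈ 5.5465)
w + G(-95) = 563694082/101631135 + (-95)² = 563694082/101631135 + 9025 = 917784687457/101631135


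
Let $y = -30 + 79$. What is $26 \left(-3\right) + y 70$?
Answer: $3352$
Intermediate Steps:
$y = 49$
$26 \left(-3\right) + y 70 = 26 \left(-3\right) + 49 \cdot 70 = -78 + 3430 = 3352$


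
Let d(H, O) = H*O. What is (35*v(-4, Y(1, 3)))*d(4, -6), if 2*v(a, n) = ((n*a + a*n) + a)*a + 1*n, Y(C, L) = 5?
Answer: -76020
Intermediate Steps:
v(a, n) = n/2 + a*(a + 2*a*n)/2 (v(a, n) = (((n*a + a*n) + a)*a + 1*n)/2 = (((a*n + a*n) + a)*a + n)/2 = ((2*a*n + a)*a + n)/2 = ((a + 2*a*n)*a + n)/2 = (a*(a + 2*a*n) + n)/2 = (n + a*(a + 2*a*n))/2 = n/2 + a*(a + 2*a*n)/2)
(35*v(-4, Y(1, 3)))*d(4, -6) = (35*((1/2)*5 + (1/2)*(-4)**2 + 5*(-4)**2))*(4*(-6)) = (35*(5/2 + (1/2)*16 + 5*16))*(-24) = (35*(5/2 + 8 + 80))*(-24) = (35*(181/2))*(-24) = (6335/2)*(-24) = -76020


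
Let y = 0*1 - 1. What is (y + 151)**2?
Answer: 22500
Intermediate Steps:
y = -1 (y = 0 - 1 = -1)
(y + 151)**2 = (-1 + 151)**2 = 150**2 = 22500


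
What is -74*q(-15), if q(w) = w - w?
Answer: 0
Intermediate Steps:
q(w) = 0
-74*q(-15) = -74*0 = 0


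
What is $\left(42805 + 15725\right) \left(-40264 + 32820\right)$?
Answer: $-435697320$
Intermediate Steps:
$\left(42805 + 15725\right) \left(-40264 + 32820\right) = 58530 \left(-7444\right) = -435697320$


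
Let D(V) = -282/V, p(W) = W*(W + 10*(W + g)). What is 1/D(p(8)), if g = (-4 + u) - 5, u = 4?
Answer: -152/141 ≈ -1.0780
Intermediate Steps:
g = -5 (g = (-4 + 4) - 5 = 0 - 5 = -5)
p(W) = W*(-50 + 11*W) (p(W) = W*(W + 10*(W - 5)) = W*(W + 10*(-5 + W)) = W*(W + (-50 + 10*W)) = W*(-50 + 11*W))
1/D(p(8)) = 1/(-282*1/(8*(-50 + 11*8))) = 1/(-282*1/(8*(-50 + 88))) = 1/(-282/(8*38)) = 1/(-282/304) = 1/(-282*1/304) = 1/(-141/152) = -152/141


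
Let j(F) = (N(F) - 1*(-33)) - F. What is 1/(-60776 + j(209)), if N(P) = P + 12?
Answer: -1/60731 ≈ -1.6466e-5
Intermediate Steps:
N(P) = 12 + P
j(F) = 45 (j(F) = ((12 + F) - 1*(-33)) - F = ((12 + F) + 33) - F = (45 + F) - F = 45)
1/(-60776 + j(209)) = 1/(-60776 + 45) = 1/(-60731) = -1/60731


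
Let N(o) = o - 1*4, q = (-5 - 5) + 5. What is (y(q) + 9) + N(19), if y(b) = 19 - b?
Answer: 48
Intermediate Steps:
q = -5 (q = -10 + 5 = -5)
N(o) = -4 + o (N(o) = o - 4 = -4 + o)
(y(q) + 9) + N(19) = ((19 - 1*(-5)) + 9) + (-4 + 19) = ((19 + 5) + 9) + 15 = (24 + 9) + 15 = 33 + 15 = 48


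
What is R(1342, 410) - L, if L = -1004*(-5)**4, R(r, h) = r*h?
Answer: 1177720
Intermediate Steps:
R(r, h) = h*r
L = -627500 (L = -1004*625 = -627500)
R(1342, 410) - L = 410*1342 - 1*(-627500) = 550220 + 627500 = 1177720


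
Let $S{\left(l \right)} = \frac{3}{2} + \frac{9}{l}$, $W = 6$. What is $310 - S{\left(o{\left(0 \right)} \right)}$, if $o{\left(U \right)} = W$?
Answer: $307$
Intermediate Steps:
$o{\left(U \right)} = 6$
$S{\left(l \right)} = \frac{3}{2} + \frac{9}{l}$ ($S{\left(l \right)} = 3 \cdot \frac{1}{2} + \frac{9}{l} = \frac{3}{2} + \frac{9}{l}$)
$310 - S{\left(o{\left(0 \right)} \right)} = 310 - \left(\frac{3}{2} + \frac{9}{6}\right) = 310 - \left(\frac{3}{2} + 9 \cdot \frac{1}{6}\right) = 310 - \left(\frac{3}{2} + \frac{3}{2}\right) = 310 - 3 = 307$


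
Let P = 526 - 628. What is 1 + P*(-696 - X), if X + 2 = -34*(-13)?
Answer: 115873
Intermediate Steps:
X = 440 (X = -2 - 34*(-13) = -2 + 442 = 440)
P = -102
1 + P*(-696 - X) = 1 - 102*(-696 - 1*440) = 1 - 102*(-696 - 440) = 1 - 102*(-1136) = 1 + 115872 = 115873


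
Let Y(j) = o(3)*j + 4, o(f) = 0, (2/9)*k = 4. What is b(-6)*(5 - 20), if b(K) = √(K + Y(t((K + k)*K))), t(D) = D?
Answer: -15*I*√2 ≈ -21.213*I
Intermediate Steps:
k = 18 (k = (9/2)*4 = 18)
Y(j) = 4 (Y(j) = 0*j + 4 = 0 + 4 = 4)
b(K) = √(4 + K) (b(K) = √(K + 4) = √(4 + K))
b(-6)*(5 - 20) = √(4 - 6)*(5 - 20) = √(-2)*(-15) = (I*√2)*(-15) = -15*I*√2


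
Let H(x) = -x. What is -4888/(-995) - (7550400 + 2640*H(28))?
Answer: -7439092712/995 ≈ -7.4765e+6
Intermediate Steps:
-4888/(-995) - (7550400 + 2640*H(28)) = -4888/(-995) - 2640/(1/(-1*28 + 2860)) = -4888*(-1/995) - 2640/(1/(-28 + 2860)) = 4888/995 - 2640/(1/2832) = 4888/995 - 2640/1/2832 = 4888/995 - 2640*2832 = 4888/995 - 7476480 = -7439092712/995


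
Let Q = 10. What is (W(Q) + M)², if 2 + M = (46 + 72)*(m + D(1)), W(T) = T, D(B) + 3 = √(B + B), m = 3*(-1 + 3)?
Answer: 158892 + 85432*√2 ≈ 2.7971e+5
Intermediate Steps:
m = 6 (m = 3*2 = 6)
D(B) = -3 + √2*√B (D(B) = -3 + √(B + B) = -3 + √(2*B) = -3 + √2*√B)
M = 352 + 118*√2 (M = -2 + (46 + 72)*(6 + (-3 + √2*√1)) = -2 + 118*(6 + (-3 + √2*1)) = -2 + 118*(6 + (-3 + √2)) = -2 + 118*(3 + √2) = -2 + (354 + 118*√2) = 352 + 118*√2 ≈ 518.88)
(W(Q) + M)² = (10 + (352 + 118*√2))² = (362 + 118*√2)²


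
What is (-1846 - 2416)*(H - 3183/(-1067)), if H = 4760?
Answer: -21659922986/1067 ≈ -2.0300e+7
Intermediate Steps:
(-1846 - 2416)*(H - 3183/(-1067)) = (-1846 - 2416)*(4760 - 3183/(-1067)) = -4262*(4760 - 3183*(-1/1067)) = -4262*(4760 + 3183/1067) = -4262*5082103/1067 = -21659922986/1067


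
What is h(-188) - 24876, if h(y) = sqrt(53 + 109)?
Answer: -24876 + 9*sqrt(2) ≈ -24863.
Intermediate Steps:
h(y) = 9*sqrt(2) (h(y) = sqrt(162) = 9*sqrt(2))
h(-188) - 24876 = 9*sqrt(2) - 24876 = -24876 + 9*sqrt(2)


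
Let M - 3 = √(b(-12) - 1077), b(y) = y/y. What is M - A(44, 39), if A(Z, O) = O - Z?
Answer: 8 + 2*I*√269 ≈ 8.0 + 32.802*I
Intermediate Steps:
b(y) = 1
M = 3 + 2*I*√269 (M = 3 + √(1 - 1077) = 3 + √(-1076) = 3 + 2*I*√269 ≈ 3.0 + 32.802*I)
M - A(44, 39) = (3 + 2*I*√269) - (39 - 1*44) = (3 + 2*I*√269) - (39 - 44) = (3 + 2*I*√269) - 1*(-5) = (3 + 2*I*√269) + 5 = 8 + 2*I*√269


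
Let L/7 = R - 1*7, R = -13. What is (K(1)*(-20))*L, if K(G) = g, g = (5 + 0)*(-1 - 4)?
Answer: -70000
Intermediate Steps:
g = -25 (g = 5*(-5) = -25)
K(G) = -25
L = -140 (L = 7*(-13 - 1*7) = 7*(-13 - 7) = 7*(-20) = -140)
(K(1)*(-20))*L = -25*(-20)*(-140) = 500*(-140) = -70000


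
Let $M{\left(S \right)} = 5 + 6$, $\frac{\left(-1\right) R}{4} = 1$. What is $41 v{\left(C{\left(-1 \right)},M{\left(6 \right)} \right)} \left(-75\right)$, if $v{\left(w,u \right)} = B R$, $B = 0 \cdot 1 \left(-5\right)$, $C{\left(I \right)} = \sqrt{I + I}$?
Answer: $0$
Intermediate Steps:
$C{\left(I \right)} = \sqrt{2} \sqrt{I}$ ($C{\left(I \right)} = \sqrt{2 I} = \sqrt{2} \sqrt{I}$)
$R = -4$ ($R = \left(-4\right) 1 = -4$)
$B = 0$ ($B = 0 \left(-5\right) = 0$)
$M{\left(S \right)} = 11$
$v{\left(w,u \right)} = 0$ ($v{\left(w,u \right)} = 0 \left(-4\right) = 0$)
$41 v{\left(C{\left(-1 \right)},M{\left(6 \right)} \right)} \left(-75\right) = 41 \cdot 0 \left(-75\right) = 0 \left(-75\right) = 0$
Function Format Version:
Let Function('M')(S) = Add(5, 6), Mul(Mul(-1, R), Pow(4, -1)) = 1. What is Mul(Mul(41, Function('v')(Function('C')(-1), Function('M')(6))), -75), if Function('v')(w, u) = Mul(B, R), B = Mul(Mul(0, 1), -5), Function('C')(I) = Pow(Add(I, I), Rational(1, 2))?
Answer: 0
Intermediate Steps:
Function('C')(I) = Mul(Pow(2, Rational(1, 2)), Pow(I, Rational(1, 2))) (Function('C')(I) = Pow(Mul(2, I), Rational(1, 2)) = Mul(Pow(2, Rational(1, 2)), Pow(I, Rational(1, 2))))
R = -4 (R = Mul(-4, 1) = -4)
B = 0 (B = Mul(0, -5) = 0)
Function('M')(S) = 11
Function('v')(w, u) = 0 (Function('v')(w, u) = Mul(0, -4) = 0)
Mul(Mul(41, Function('v')(Function('C')(-1), Function('M')(6))), -75) = Mul(Mul(41, 0), -75) = Mul(0, -75) = 0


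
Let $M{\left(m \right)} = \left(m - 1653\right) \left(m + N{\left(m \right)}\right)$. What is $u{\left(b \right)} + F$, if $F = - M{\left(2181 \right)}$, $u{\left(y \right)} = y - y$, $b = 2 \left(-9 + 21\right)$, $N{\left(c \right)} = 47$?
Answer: $-1176384$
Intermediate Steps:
$b = 24$ ($b = 2 \cdot 12 = 24$)
$M{\left(m \right)} = \left(-1653 + m\right) \left(47 + m\right)$ ($M{\left(m \right)} = \left(m - 1653\right) \left(m + 47\right) = \left(-1653 + m\right) \left(47 + m\right)$)
$u{\left(y \right)} = 0$
$F = -1176384$ ($F = - (-77691 + 2181^{2} - 3502686) = - (-77691 + 4756761 - 3502686) = \left(-1\right) 1176384 = -1176384$)
$u{\left(b \right)} + F = 0 - 1176384 = -1176384$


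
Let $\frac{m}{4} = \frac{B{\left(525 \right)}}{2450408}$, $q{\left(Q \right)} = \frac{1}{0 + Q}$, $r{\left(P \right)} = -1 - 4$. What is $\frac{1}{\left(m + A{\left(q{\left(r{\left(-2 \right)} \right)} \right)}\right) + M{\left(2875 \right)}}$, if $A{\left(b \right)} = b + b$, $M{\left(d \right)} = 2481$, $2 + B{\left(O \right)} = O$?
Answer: $\frac{3063010}{7598105221} \approx 0.00040313$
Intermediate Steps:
$B{\left(O \right)} = -2 + O$
$r{\left(P \right)} = -5$
$q{\left(Q \right)} = \frac{1}{Q}$
$A{\left(b \right)} = 2 b$
$m = \frac{523}{612602}$ ($m = 4 \frac{-2 + 525}{2450408} = 4 \cdot 523 \cdot \frac{1}{2450408} = 4 \cdot \frac{523}{2450408} = \frac{523}{612602} \approx 0.00085374$)
$\frac{1}{\left(m + A{\left(q{\left(r{\left(-2 \right)} \right)} \right)}\right) + M{\left(2875 \right)}} = \frac{1}{\left(\frac{523}{612602} + \frac{2}{-5}\right) + 2481} = \frac{1}{\left(\frac{523}{612602} + 2 \left(- \frac{1}{5}\right)\right) + 2481} = \frac{1}{\left(\frac{523}{612602} - \frac{2}{5}\right) + 2481} = \frac{1}{- \frac{1222589}{3063010} + 2481} = \frac{1}{\frac{7598105221}{3063010}} = \frac{3063010}{7598105221}$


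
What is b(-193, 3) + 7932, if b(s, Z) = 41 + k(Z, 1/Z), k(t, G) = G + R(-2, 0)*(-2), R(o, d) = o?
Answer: 23932/3 ≈ 7977.3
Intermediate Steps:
k(t, G) = 4 + G (k(t, G) = G - 2*(-2) = G + 4 = 4 + G)
b(s, Z) = 45 + 1/Z (b(s, Z) = 41 + (4 + 1/Z) = 45 + 1/Z)
b(-193, 3) + 7932 = (45 + 1/3) + 7932 = 136/3 + 7932 = 23932/3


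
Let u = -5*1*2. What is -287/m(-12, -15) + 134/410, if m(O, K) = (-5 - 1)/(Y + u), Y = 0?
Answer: -293974/615 ≈ -478.01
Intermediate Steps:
u = -10 (u = -5*2 = -10)
m(O, K) = ⅗ (m(O, K) = (-5 - 1)/(0 - 10) = -6/(-10) = -6*(-⅒) = ⅗)
-287/m(-12, -15) + 134/410 = -287/⅗ + 134/410 = -287*5/3 + 134*(1/410) = -1435/3 + 67/205 = -293974/615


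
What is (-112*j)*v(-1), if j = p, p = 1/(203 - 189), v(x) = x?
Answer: 8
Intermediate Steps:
p = 1/14 ≈ 0.071429
j = 1/14 ≈ 0.071429
(-112*j)*v(-1) = -112*1/14*(-1) = -8*(-1) = 8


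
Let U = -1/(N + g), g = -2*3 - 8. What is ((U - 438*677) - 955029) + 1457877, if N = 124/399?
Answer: 1126931163/5462 ≈ 2.0632e+5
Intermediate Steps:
N = 124/399 (N = 124*(1/399) = 124/399 ≈ 0.31078)
g = -14 (g = -6 - 8 = -14)
U = 399/5462 (U = -1/(124/399 - 14) = -1/(-5462/399) = -1*(-399/5462) = 399/5462 ≈ 0.073050)
((U - 438*677) - 955029) + 1457877 = ((399/5462 - 438*677) - 955029) + 1457877 = ((399/5462 - 296526) - 955029) + 1457877 = (-1619624613/5462 - 955029) + 1457877 = -6835993011/5462 + 1457877 = 1126931163/5462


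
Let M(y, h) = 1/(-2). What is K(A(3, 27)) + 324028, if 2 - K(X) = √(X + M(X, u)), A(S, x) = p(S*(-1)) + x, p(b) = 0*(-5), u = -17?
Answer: 324030 - √106/2 ≈ 3.2403e+5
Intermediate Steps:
M(y, h) = -½
p(b) = 0
A(S, x) = x (A(S, x) = 0 + x = x)
K(X) = 2 - √(-½ + X) (K(X) = 2 - √(X - ½) = 2 - √(-½ + X))
K(A(3, 27)) + 324028 = (2 - √(-2 + 4*27)/2) + 324028 = (2 - √(-2 + 108)/2) + 324028 = (2 - √106/2) + 324028 = 324030 - √106/2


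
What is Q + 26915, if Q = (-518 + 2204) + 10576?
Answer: 39177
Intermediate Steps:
Q = 12262 (Q = 1686 + 10576 = 12262)
Q + 26915 = 12262 + 26915 = 39177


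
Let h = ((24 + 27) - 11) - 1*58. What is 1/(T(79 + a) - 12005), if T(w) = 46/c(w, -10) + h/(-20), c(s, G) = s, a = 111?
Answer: -190/2280733 ≈ -8.3307e-5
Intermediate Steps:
h = -18 (h = (51 - 11) - 58 = 40 - 58 = -18)
T(w) = 9/10 + 46/w (T(w) = 46/w - 18/(-20) = 46/w - 18*(-1/20) = 46/w + 9/10 = 9/10 + 46/w)
1/(T(79 + a) - 12005) = 1/((9/10 + 46/(79 + 111)) - 12005) = 1/((9/10 + 46/190) - 12005) = 1/((9/10 + 46*(1/190)) - 12005) = 1/((9/10 + 23/95) - 12005) = 1/(217/190 - 12005) = 1/(-2280733/190) = -190/2280733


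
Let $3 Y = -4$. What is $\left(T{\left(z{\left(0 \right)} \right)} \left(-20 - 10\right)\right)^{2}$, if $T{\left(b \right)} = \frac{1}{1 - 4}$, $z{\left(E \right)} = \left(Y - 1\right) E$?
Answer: $100$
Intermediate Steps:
$Y = - \frac{4}{3}$ ($Y = \frac{1}{3} \left(-4\right) = - \frac{4}{3} \approx -1.3333$)
$z{\left(E \right)} = - \frac{7 E}{3}$ ($z{\left(E \right)} = \left(- \frac{4}{3} - 1\right) E = - \frac{7 E}{3}$)
$T{\left(b \right)} = - \frac{1}{3}$ ($T{\left(b \right)} = \frac{1}{1 - 4} = \frac{1}{-3} = - \frac{1}{3}$)
$\left(T{\left(z{\left(0 \right)} \right)} \left(-20 - 10\right)\right)^{2} = \left(- \frac{-20 - 10}{3}\right)^{2} = \left(\left(- \frac{1}{3}\right) \left(-30\right)\right)^{2} = 10^{2} = 100$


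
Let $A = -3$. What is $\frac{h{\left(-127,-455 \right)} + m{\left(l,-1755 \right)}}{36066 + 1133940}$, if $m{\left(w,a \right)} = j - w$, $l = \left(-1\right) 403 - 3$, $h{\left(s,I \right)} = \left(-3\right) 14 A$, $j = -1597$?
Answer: $- \frac{355}{390002} \approx -0.00091025$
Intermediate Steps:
$h{\left(s,I \right)} = 126$ ($h{\left(s,I \right)} = \left(-3\right) 14 \left(-3\right) = \left(-42\right) \left(-3\right) = 126$)
$l = -406$ ($l = -403 - 3 = -406$)
$m{\left(w,a \right)} = -1597 - w$
$\frac{h{\left(-127,-455 \right)} + m{\left(l,-1755 \right)}}{36066 + 1133940} = \frac{126 - 1191}{36066 + 1133940} = \frac{126 + \left(-1597 + 406\right)}{1170006} = \left(126 - 1191\right) \frac{1}{1170006} = \left(-1065\right) \frac{1}{1170006} = - \frac{355}{390002}$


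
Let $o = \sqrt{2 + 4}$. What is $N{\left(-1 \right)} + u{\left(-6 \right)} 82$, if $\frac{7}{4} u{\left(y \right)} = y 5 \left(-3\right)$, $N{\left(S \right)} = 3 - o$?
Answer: $\frac{29541}{7} - \sqrt{6} \approx 4217.7$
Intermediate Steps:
$o = \sqrt{6} \approx 2.4495$
$N{\left(S \right)} = 3 - \sqrt{6}$
$u{\left(y \right)} = - \frac{60 y}{7}$ ($u{\left(y \right)} = \frac{4 y 5 \left(-3\right)}{7} = \frac{4 \cdot 5 y \left(-3\right)}{7} = \frac{4 \left(- 15 y\right)}{7} = - \frac{60 y}{7}$)
$N{\left(-1 \right)} + u{\left(-6 \right)} 82 = \left(3 - \sqrt{6}\right) + \left(- \frac{60}{7}\right) \left(-6\right) 82 = \left(3 - \sqrt{6}\right) + \frac{360}{7} \cdot 82 = \left(3 - \sqrt{6}\right) + \frac{29520}{7} = \frac{29541}{7} - \sqrt{6}$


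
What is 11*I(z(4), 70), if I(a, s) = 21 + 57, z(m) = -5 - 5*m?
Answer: 858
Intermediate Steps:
I(a, s) = 78
11*I(z(4), 70) = 11*78 = 858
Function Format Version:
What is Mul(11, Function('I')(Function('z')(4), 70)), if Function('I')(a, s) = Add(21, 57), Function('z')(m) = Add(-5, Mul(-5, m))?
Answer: 858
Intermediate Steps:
Function('I')(a, s) = 78
Mul(11, Function('I')(Function('z')(4), 70)) = Mul(11, 78) = 858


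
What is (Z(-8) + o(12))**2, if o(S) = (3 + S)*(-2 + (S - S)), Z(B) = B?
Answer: 1444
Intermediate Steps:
o(S) = -6 - 2*S (o(S) = (3 + S)*(-2 + 0) = (3 + S)*(-2) = -6 - 2*S)
(Z(-8) + o(12))**2 = (-8 + (-6 - 2*12))**2 = (-8 + (-6 - 24))**2 = (-8 - 30)**2 = (-38)**2 = 1444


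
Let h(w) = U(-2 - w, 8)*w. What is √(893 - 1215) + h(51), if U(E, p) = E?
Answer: -2703 + I*√322 ≈ -2703.0 + 17.944*I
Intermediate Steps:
h(w) = w*(-2 - w) (h(w) = (-2 - w)*w = w*(-2 - w))
√(893 - 1215) + h(51) = √(893 - 1215) - 1*51*(2 + 51) = √(-322) - 1*51*53 = I*√322 - 2703 = -2703 + I*√322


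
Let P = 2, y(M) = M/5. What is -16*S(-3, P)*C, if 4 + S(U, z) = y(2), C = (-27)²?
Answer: 209952/5 ≈ 41990.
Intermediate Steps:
y(M) = M/5
C = 729
S(U, z) = -18/5 (S(U, z) = -4 + (⅕)*2 = -4 + ⅖ = -18/5)
-16*S(-3, P)*C = -(-288)*729/5 = -16*(-13122/5) = 209952/5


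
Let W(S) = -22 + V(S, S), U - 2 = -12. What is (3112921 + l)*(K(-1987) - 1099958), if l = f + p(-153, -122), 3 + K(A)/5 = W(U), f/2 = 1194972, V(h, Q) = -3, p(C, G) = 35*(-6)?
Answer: -6053459760190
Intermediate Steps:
p(C, G) = -210
f = 2389944 (f = 2*1194972 = 2389944)
U = -10 (U = 2 - 12 = -10)
W(S) = -25 (W(S) = -22 - 3 = -25)
K(A) = -140 (K(A) = -15 + 5*(-25) = -15 - 125 = -140)
l = 2389734 (l = 2389944 - 210 = 2389734)
(3112921 + l)*(K(-1987) - 1099958) = (3112921 + 2389734)*(-140 - 1099958) = 5502655*(-1100098) = -6053459760190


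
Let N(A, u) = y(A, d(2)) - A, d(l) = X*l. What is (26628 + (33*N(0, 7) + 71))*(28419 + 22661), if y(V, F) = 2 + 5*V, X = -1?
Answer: 1367156200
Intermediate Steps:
d(l) = -l
N(A, u) = 2 + 4*A (N(A, u) = (2 + 5*A) - A = 2 + 4*A)
(26628 + (33*N(0, 7) + 71))*(28419 + 22661) = (26628 + (33*(2 + 4*0) + 71))*(28419 + 22661) = (26628 + (33*(2 + 0) + 71))*51080 = (26628 + (33*2 + 71))*51080 = (26628 + (66 + 71))*51080 = (26628 + 137)*51080 = 26765*51080 = 1367156200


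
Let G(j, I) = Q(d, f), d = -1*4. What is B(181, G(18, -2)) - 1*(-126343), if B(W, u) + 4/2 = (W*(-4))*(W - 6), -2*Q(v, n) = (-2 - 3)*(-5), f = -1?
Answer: -359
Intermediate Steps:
d = -4
Q(v, n) = -25/2 (Q(v, n) = -(-2 - 3)*(-5)/2 = -(-5)*(-5)/2 = -1/2*25 = -25/2)
G(j, I) = -25/2
B(W, u) = -2 - 4*W*(-6 + W) (B(W, u) = -2 + (W*(-4))*(W - 6) = -2 + (-4*W)*(-6 + W) = -2 - 4*W*(-6 + W))
B(181, G(18, -2)) - 1*(-126343) = (-2 - 4*181**2 + 24*181) - 1*(-126343) = (-2 - 4*32761 + 4344) + 126343 = (-2 - 131044 + 4344) + 126343 = -126702 + 126343 = -359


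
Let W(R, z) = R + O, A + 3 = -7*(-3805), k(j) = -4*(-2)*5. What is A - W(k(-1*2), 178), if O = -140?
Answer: 26732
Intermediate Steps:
k(j) = 40 (k(j) = 8*5 = 40)
A = 26632 (A = -3 - 7*(-3805) = -3 + 26635 = 26632)
W(R, z) = -140 + R (W(R, z) = R - 140 = -140 + R)
A - W(k(-1*2), 178) = 26632 - (-140 + 40) = 26632 - 1*(-100) = 26632 + 100 = 26732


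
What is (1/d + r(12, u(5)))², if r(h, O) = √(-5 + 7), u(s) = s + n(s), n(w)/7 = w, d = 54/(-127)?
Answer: 21961/2916 - 127*√2/27 ≈ 0.87917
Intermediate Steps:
d = -54/127 (d = 54*(-1/127) = -54/127 ≈ -0.42520)
n(w) = 7*w
u(s) = 8*s (u(s) = s + 7*s = 8*s)
r(h, O) = √2
(1/d + r(12, u(5)))² = (1/(-54/127) + √2)² = (-127/54 + √2)²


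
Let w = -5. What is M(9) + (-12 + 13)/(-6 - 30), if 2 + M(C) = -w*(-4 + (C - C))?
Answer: -793/36 ≈ -22.028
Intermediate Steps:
M(C) = -22 (M(C) = -2 - (-5)*(-4 + (C - C)) = -2 - (-5)*(-4 + 0) = -2 - (-5)*(-4) = -2 - 1*20 = -2 - 20 = -22)
M(9) + (-12 + 13)/(-6 - 30) = -22 + (-12 + 13)/(-6 - 30) = -22 + 1/(-36) = -22 + 1*(-1/36) = -22 - 1/36 = -793/36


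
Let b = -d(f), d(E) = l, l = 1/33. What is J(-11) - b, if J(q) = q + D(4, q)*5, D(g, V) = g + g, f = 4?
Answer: 958/33 ≈ 29.030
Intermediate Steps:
l = 1/33 ≈ 0.030303
d(E) = 1/33
D(g, V) = 2*g
J(q) = 40 + q (J(q) = q + (2*4)*5 = q + 8*5 = q + 40 = 40 + q)
b = -1/33 (b = -1*1/33 = -1/33 ≈ -0.030303)
J(-11) - b = (40 - 11) - 1*(-1/33) = 29 + 1/33 = 958/33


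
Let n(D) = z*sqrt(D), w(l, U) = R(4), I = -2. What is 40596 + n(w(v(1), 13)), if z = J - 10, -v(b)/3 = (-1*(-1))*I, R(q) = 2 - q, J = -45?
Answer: 40596 - 55*I*sqrt(2) ≈ 40596.0 - 77.782*I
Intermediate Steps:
v(b) = 6 (v(b) = -3*(-1*(-1))*(-2) = -3*(-2) = 6)
z = -55 (z = -45 - 10 = -55)
w(l, U) = -2 (w(l, U) = 2 - 1*4 = 2 - 4 = -2)
n(D) = -55*sqrt(D)
40596 + n(w(v(1), 13)) = 40596 - 55*I*sqrt(2)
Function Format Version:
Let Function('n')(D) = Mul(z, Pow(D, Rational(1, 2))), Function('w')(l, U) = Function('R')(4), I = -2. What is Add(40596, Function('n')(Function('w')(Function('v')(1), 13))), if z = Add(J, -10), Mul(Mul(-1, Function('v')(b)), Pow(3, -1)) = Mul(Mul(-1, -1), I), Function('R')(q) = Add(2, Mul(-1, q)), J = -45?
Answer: Add(40596, Mul(-55, I, Pow(2, Rational(1, 2)))) ≈ Add(40596., Mul(-77.782, I))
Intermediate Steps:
Function('v')(b) = 6 (Function('v')(b) = Mul(-3, Mul(Mul(-1, -1), -2)) = Mul(-3, Mul(1, -2)) = Mul(-3, -2) = 6)
z = -55 (z = Add(-45, -10) = -55)
Function('w')(l, U) = -2 (Function('w')(l, U) = Add(2, Mul(-1, 4)) = Add(2, -4) = -2)
Function('n')(D) = Mul(-55, Pow(D, Rational(1, 2)))
Add(40596, Function('n')(Function('w')(Function('v')(1), 13))) = Add(40596, Mul(-55, Pow(-2, Rational(1, 2)))) = Add(40596, Mul(-55, Mul(I, Pow(2, Rational(1, 2))))) = Add(40596, Mul(-55, I, Pow(2, Rational(1, 2))))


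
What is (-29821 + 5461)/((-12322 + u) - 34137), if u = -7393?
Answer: 6090/13463 ≈ 0.45235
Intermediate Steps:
(-29821 + 5461)/((-12322 + u) - 34137) = (-29821 + 5461)/((-12322 - 7393) - 34137) = -24360/(-19715 - 34137) = -24360/(-53852) = -24360*(-1/53852) = 6090/13463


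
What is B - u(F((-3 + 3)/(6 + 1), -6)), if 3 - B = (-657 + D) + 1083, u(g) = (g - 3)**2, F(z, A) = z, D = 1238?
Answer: -1670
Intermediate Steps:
u(g) = (-3 + g)**2
B = -1661 (B = 3 - ((-657 + 1238) + 1083) = 3 - (581 + 1083) = 3 - 1*1664 = 3 - 1664 = -1661)
B - u(F((-3 + 3)/(6 + 1), -6)) = -1661 - (-3 + (-3 + 3)/(6 + 1))**2 = -1661 - (-3 + 0/7)**2 = -1661 - (-3 + 0*(1/7))**2 = -1661 - (-3 + 0)**2 = -1661 - 1*(-3)**2 = -1661 - 1*9 = -1661 - 9 = -1670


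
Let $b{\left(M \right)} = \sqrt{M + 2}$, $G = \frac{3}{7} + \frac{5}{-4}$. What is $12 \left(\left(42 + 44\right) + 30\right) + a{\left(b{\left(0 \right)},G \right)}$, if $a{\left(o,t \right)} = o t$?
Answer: $1392 - \frac{23 \sqrt{2}}{28} \approx 1390.8$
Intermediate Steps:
$G = - \frac{23}{28}$ ($G = 3 \cdot \frac{1}{7} + 5 \left(- \frac{1}{4}\right) = \frac{3}{7} - \frac{5}{4} = - \frac{23}{28} \approx -0.82143$)
$b{\left(M \right)} = \sqrt{2 + M}$
$12 \left(\left(42 + 44\right) + 30\right) + a{\left(b{\left(0 \right)},G \right)} = 12 \left(\left(42 + 44\right) + 30\right) + \sqrt{2 + 0} \left(- \frac{23}{28}\right) = 12 \left(86 + 30\right) + \sqrt{2} \left(- \frac{23}{28}\right) = 12 \cdot 116 - \frac{23 \sqrt{2}}{28} = 1392 - \frac{23 \sqrt{2}}{28}$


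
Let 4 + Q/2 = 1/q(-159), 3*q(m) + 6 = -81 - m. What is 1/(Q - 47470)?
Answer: -12/569735 ≈ -2.1062e-5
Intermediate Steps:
q(m) = -29 - m/3 (q(m) = -2 + (-81 - m)/3 = -2 + (-27 - m/3) = -29 - m/3)
Q = -95/12 (Q = -8 + 2/(-29 - ⅓*(-159)) = -8 + 2/(-29 + 53) = -8 + 2/24 = -8 + 2*(1/24) = -8 + 1/12 = -95/12 ≈ -7.9167)
1/(Q - 47470) = 1/(-95/12 - 47470) = 1/(-569735/12) = -12/569735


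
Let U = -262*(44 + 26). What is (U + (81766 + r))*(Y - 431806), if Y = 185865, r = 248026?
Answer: -76598816332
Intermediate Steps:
U = -18340 (U = -262*70 = -18340)
(U + (81766 + r))*(Y - 431806) = (-18340 + (81766 + 248026))*(185865 - 431806) = (-18340 + 329792)*(-245941) = 311452*(-245941) = -76598816332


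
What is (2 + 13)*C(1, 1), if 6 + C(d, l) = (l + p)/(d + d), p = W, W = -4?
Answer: -225/2 ≈ -112.50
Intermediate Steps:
p = -4
C(d, l) = -6 + (-4 + l)/(2*d) (C(d, l) = -6 + (l - 4)/(d + d) = -6 + (-4 + l)/((2*d)) = -6 + (-4 + l)*(1/(2*d)) = -6 + (-4 + l)/(2*d))
(2 + 13)*C(1, 1) = (2 + 13)*((½)*(-4 + 1 - 12*1)/1) = 15*((½)*1*(-4 + 1 - 12)) = 15*((½)*1*(-15)) = 15*(-15/2) = -225/2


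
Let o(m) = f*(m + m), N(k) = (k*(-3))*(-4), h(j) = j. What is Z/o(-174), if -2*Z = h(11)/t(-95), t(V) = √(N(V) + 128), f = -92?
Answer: I*√253/2945472 ≈ 5.4001e-6*I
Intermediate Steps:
N(k) = 12*k (N(k) = -3*k*(-4) = 12*k)
t(V) = √(128 + 12*V) (t(V) = √(12*V + 128) = √(128 + 12*V))
o(m) = -184*m (o(m) = -92*(m + m) = -184*m)
Z = I*√253/92 (Z = -11/(2*(2*√(32 + 3*(-95)))) = -11/(2*(2*√(32 - 285))) = -11/(2*(2*√(-253))) = -11/(2*(2*(I*√253))) = -11/(2*(2*I*√253)) = -11*(-I*√253/506)/2 = -(-1)*I*√253/92 = I*√253/92 ≈ 0.17289*I)
Z/o(-174) = (I*√253/92)/((-184*(-174))) = (I*√253/92)/32016 = (I*√253/92)*(1/32016) = I*√253/2945472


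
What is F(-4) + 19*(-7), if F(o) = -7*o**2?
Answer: -245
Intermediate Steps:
F(-4) + 19*(-7) = -7*(-4)**2 + 19*(-7) = -7*16 - 133 = -112 - 133 = -245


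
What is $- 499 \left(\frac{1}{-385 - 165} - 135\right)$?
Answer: $\frac{37051249}{550} \approx 67366.0$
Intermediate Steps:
$- 499 \left(\frac{1}{-385 - 165} - 135\right) = - 499 \left(\frac{1}{-550} - 135\right) = - 499 \left(- \frac{1}{550} - 135\right) = \left(-499\right) \left(- \frac{74251}{550}\right) = \frac{37051249}{550}$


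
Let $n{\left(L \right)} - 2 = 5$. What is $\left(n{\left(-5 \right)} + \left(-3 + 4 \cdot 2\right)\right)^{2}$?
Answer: $144$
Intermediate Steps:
$n{\left(L \right)} = 7$ ($n{\left(L \right)} = 2 + 5 = 7$)
$\left(n{\left(-5 \right)} + \left(-3 + 4 \cdot 2\right)\right)^{2} = \left(7 + \left(-3 + 4 \cdot 2\right)\right)^{2} = \left(7 + \left(-3 + 8\right)\right)^{2} = \left(7 + 5\right)^{2} = 12^{2} = 144$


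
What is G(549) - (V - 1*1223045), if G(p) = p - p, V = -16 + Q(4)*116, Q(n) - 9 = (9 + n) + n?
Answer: 1220045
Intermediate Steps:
Q(n) = 18 + 2*n (Q(n) = 9 + ((9 + n) + n) = 9 + (9 + 2*n) = 18 + 2*n)
V = 3000 (V = -16 + (18 + 2*4)*116 = -16 + (18 + 8)*116 = -16 + 26*116 = -16 + 3016 = 3000)
G(p) = 0
G(549) - (V - 1*1223045) = 0 - (3000 - 1*1223045) = 0 - (3000 - 1223045) = 0 - 1*(-1220045) = 0 + 1220045 = 1220045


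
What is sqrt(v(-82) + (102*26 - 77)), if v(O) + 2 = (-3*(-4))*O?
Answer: sqrt(1589) ≈ 39.862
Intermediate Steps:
v(O) = -2 + 12*O (v(O) = -2 + (-3*(-4))*O = -2 + 12*O)
sqrt(v(-82) + (102*26 - 77)) = sqrt((-2 + 12*(-82)) + (102*26 - 77)) = sqrt((-2 - 984) + (2652 - 77)) = sqrt(-986 + 2575) = sqrt(1589)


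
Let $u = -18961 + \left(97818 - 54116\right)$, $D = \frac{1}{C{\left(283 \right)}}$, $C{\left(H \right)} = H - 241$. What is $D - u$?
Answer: $- \frac{1039121}{42} \approx -24741.0$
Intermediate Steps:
$C{\left(H \right)} = -241 + H$
$D = \frac{1}{42}$ ($D = \frac{1}{-241 + 283} = \frac{1}{42} \approx 0.02381$)
$u = 24741$ ($u = -18961 + 43702 = 24741$)
$D - u = \frac{1}{42} - 24741 = - \frac{1039121}{42}$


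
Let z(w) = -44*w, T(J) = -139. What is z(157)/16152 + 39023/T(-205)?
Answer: -157814927/561282 ≈ -281.17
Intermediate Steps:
z(157)/16152 + 39023/T(-205) = -44*157/16152 + 39023/(-139) = -6908*1/16152 + 39023*(-1/139) = -1727/4038 - 39023/139 = -157814927/561282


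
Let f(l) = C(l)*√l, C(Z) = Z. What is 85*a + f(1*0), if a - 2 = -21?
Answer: -1615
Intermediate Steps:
a = -19 (a = 2 - 21 = -19)
f(l) = l^(3/2) (f(l) = l*√l = l^(3/2))
85*a + f(1*0) = 85*(-19) + (1*0)^(3/2) = -1615 + 0^(3/2) = -1615 + 0 = -1615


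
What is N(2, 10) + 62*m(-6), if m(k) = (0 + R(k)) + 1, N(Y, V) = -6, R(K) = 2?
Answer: 180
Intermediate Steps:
m(k) = 3 (m(k) = (0 + 2) + 1 = 2 + 1 = 3)
N(2, 10) + 62*m(-6) = -6 + 62*3 = -6 + 186 = 180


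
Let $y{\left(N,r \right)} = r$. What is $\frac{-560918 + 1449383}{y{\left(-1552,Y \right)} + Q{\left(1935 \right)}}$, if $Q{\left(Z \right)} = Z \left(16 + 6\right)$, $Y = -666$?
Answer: $\frac{296155}{13968} \approx 21.202$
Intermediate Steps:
$Q{\left(Z \right)} = 22 Z$ ($Q{\left(Z \right)} = Z 22 = 22 Z$)
$\frac{-560918 + 1449383}{y{\left(-1552,Y \right)} + Q{\left(1935 \right)}} = \frac{-560918 + 1449383}{-666 + 22 \cdot 1935} = \frac{888465}{-666 + 42570} = \frac{888465}{41904} = 888465 \cdot \frac{1}{41904} = \frac{296155}{13968}$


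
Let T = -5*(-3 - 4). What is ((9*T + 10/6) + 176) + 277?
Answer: 2309/3 ≈ 769.67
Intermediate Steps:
T = 35 (T = -5*(-7) = 35)
((9*T + 10/6) + 176) + 277 = ((9*35 + 10/6) + 176) + 277 = ((315 + 10*(⅙)) + 176) + 277 = ((315 + 5/3) + 176) + 277 = (950/3 + 176) + 277 = 1478/3 + 277 = 2309/3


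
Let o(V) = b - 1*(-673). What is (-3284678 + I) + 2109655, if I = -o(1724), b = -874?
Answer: -1174822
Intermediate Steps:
o(V) = -201 (o(V) = -874 - 1*(-673) = -874 + 673 = -201)
I = 201 (I = -1*(-201) = 201)
(-3284678 + I) + 2109655 = (-3284678 + 201) + 2109655 = -3284477 + 2109655 = -1174822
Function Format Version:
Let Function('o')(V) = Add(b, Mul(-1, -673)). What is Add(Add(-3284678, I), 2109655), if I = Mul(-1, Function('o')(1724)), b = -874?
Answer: -1174822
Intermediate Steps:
Function('o')(V) = -201 (Function('o')(V) = Add(-874, Mul(-1, -673)) = Add(-874, 673) = -201)
I = 201 (I = Mul(-1, -201) = 201)
Add(Add(-3284678, I), 2109655) = Add(Add(-3284678, 201), 2109655) = Add(-3284477, 2109655) = -1174822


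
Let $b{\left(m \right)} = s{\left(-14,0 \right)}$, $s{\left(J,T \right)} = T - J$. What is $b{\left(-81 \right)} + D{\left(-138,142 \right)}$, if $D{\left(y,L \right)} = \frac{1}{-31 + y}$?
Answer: $\frac{2365}{169} \approx 13.994$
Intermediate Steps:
$b{\left(m \right)} = 14$ ($b{\left(m \right)} = 0 - -14 = 0 + 14 = 14$)
$b{\left(-81 \right)} + D{\left(-138,142 \right)} = 14 + \frac{1}{-31 - 138} = 14 + \frac{1}{-169} = 14 - \frac{1}{169} = \frac{2365}{169}$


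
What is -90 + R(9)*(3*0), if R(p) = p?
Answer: -90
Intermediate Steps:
-90 + R(9)*(3*0) = -90 + 9*(3*0) = -90 + 9*0 = -90 + 0 = -90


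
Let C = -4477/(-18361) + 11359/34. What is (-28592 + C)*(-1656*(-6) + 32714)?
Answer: -376184246613075/312137 ≈ -1.2052e+9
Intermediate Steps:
C = 208714817/624274 (C = -4477*(-1/18361) + 11359*(1/34) = 4477/18361 + 11359/34 = 208714817/624274 ≈ 334.33)
(-28592 + C)*(-1656*(-6) + 32714) = (-28592 + 208714817/624274)*(-1656*(-6) + 32714) = -17640527391*(9936 + 32714)/624274 = -17640527391/624274*42650 = -376184246613075/312137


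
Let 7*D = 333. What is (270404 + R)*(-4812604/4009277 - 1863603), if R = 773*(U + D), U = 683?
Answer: -43679216520061328250/28064939 ≈ -1.5564e+12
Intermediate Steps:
D = 333/7 (D = (1/7)*333 = 333/7 ≈ 47.571)
R = 3953122/7 (R = 773*(683 + 333/7) = 773*(5114/7) = 3953122/7 ≈ 5.6473e+5)
(270404 + R)*(-4812604/4009277 - 1863603) = (270404 + 3953122/7)*(-4812604/4009277 - 1863603) = 5845950*(-4812604*1/4009277 - 1863603)/7 = 5845950*(-4812604/4009277 - 1863603)/7 = (5845950/7)*(-7471705457635/4009277) = -43679216520061328250/28064939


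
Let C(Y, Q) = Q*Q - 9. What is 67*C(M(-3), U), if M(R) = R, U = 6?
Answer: 1809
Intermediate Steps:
C(Y, Q) = -9 + Q² (C(Y, Q) = Q² - 9 = -9 + Q²)
67*C(M(-3), U) = 67*(-9 + 6²) = 67*(-9 + 36) = 67*27 = 1809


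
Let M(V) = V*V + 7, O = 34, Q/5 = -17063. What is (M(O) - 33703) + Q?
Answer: -117855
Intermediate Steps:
Q = -85315 (Q = 5*(-17063) = -85315)
M(V) = 7 + V² (M(V) = V² + 7 = 7 + V²)
(M(O) - 33703) + Q = ((7 + 34²) - 33703) - 85315 = ((7 + 1156) - 33703) - 85315 = (1163 - 33703) - 85315 = -32540 - 85315 = -117855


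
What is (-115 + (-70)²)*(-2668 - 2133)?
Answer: -22972785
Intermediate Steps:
(-115 + (-70)²)*(-2668 - 2133) = (-115 + 4900)*(-4801) = 4785*(-4801) = -22972785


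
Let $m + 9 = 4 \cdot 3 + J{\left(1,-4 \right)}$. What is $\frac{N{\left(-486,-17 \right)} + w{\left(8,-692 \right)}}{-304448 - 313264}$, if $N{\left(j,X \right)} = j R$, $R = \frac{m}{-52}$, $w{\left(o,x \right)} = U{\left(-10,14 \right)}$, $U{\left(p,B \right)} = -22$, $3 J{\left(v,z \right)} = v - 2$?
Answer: $- \frac{19}{4015128} \approx -4.7321 \cdot 10^{-6}$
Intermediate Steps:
$J{\left(v,z \right)} = - \frac{2}{3} + \frac{v}{3}$ ($J{\left(v,z \right)} = \frac{v - 2}{3} = \frac{-2 + v}{3} = - \frac{2}{3} + \frac{v}{3}$)
$w{\left(o,x \right)} = -22$
$m = \frac{8}{3}$ ($m = -9 + \left(4 \cdot 3 + \left(- \frac{2}{3} + \frac{1}{3} \cdot 1\right)\right) = -9 + \left(12 + \left(- \frac{2}{3} + \frac{1}{3}\right)\right) = -9 + \left(12 - \frac{1}{3}\right) = -9 + \frac{35}{3} = \frac{8}{3} \approx 2.6667$)
$R = - \frac{2}{39}$ ($R = \frac{8}{3 \left(-52\right)} = \frac{8}{3} \left(- \frac{1}{52}\right) = - \frac{2}{39} \approx -0.051282$)
$N{\left(j,X \right)} = - \frac{2 j}{39}$ ($N{\left(j,X \right)} = j \left(- \frac{2}{39}\right) = - \frac{2 j}{39}$)
$\frac{N{\left(-486,-17 \right)} + w{\left(8,-692 \right)}}{-304448 - 313264} = \frac{\left(- \frac{2}{39}\right) \left(-486\right) - 22}{-304448 - 313264} = \frac{\frac{324}{13} - 22}{-617712} = \frac{38}{13} \left(- \frac{1}{617712}\right) = - \frac{19}{4015128}$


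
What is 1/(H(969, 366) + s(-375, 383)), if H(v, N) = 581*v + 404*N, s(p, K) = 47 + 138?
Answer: 1/711038 ≈ 1.4064e-6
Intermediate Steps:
s(p, K) = 185
H(v, N) = 404*N + 581*v
1/(H(969, 366) + s(-375, 383)) = 1/((404*366 + 581*969) + 185) = 1/((147864 + 562989) + 185) = 1/(710853 + 185) = 1/711038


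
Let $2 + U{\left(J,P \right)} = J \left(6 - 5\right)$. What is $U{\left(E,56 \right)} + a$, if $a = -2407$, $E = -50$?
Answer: $-2459$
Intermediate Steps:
$U{\left(J,P \right)} = -2 + J$ ($U{\left(J,P \right)} = -2 + J \left(6 - 5\right) = -2 + J 1 = -2 + J$)
$U{\left(E,56 \right)} + a = \left(-2 - 50\right) - 2407 = -52 - 2407 = -2459$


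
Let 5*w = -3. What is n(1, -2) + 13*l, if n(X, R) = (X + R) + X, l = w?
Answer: -39/5 ≈ -7.8000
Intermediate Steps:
w = -⅗ (w = (⅕)*(-3) = -⅗ ≈ -0.60000)
l = -⅗ ≈ -0.60000
n(X, R) = R + 2*X (n(X, R) = (R + X) + X = R + 2*X)
n(1, -2) + 13*l = (-2 + 2*1) + 13*(-⅗) = (-2 + 2) - 39/5 = 0 - 39/5 = -39/5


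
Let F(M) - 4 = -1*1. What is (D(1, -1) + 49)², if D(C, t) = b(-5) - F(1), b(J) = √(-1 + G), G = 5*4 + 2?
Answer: (46 + √21)² ≈ 2558.6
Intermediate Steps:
G = 22 (G = 20 + 2 = 22)
b(J) = √21 (b(J) = √(-1 + 22) = √21)
F(M) = 3 (F(M) = 4 - 1*1 = 4 - 1 = 3)
D(C, t) = -3 + √21 (D(C, t) = √21 - 1*3 = √21 - 3 = -3 + √21)
(D(1, -1) + 49)² = ((-3 + √21) + 49)² = (46 + √21)²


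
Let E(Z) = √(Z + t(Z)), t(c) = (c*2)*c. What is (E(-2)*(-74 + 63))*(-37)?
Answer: 407*√6 ≈ 996.94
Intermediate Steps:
t(c) = 2*c² (t(c) = (2*c)*c = 2*c²)
E(Z) = √(Z + 2*Z²)
(E(-2)*(-74 + 63))*(-37) = (√(-2*(1 + 2*(-2)))*(-74 + 63))*(-37) = (√(-2*(1 - 4))*(-11))*(-37) = (√(-2*(-3))*(-11))*(-37) = (√6*(-11))*(-37) = -11*√6*(-37) = 407*√6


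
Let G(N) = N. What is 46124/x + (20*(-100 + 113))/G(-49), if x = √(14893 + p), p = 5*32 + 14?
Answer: -260/49 + 3548*√15067/1159 ≈ 370.46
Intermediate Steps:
p = 174 (p = 160 + 14 = 174)
x = √15067 (x = √(14893 + 174) = √15067 ≈ 122.75)
46124/x + (20*(-100 + 113))/G(-49) = 46124/(√15067) + (20*(-100 + 113))/(-49) = 46124*(√15067/15067) + (20*13)*(-1/49) = 3548*√15067/1159 + 260*(-1/49) = 3548*√15067/1159 - 260/49 = -260/49 + 3548*√15067/1159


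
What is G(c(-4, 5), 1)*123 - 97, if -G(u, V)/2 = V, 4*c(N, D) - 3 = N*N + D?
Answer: -343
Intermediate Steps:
c(N, D) = ¾ + D/4 + N²/4 (c(N, D) = ¾ + (N*N + D)/4 = ¾ + (N² + D)/4 = ¾ + (D + N²)/4 = ¾ + (D/4 + N²/4) = ¾ + D/4 + N²/4)
G(u, V) = -2*V
G(c(-4, 5), 1)*123 - 97 = -2*1*123 - 97 = -2*123 - 97 = -246 - 97 = -343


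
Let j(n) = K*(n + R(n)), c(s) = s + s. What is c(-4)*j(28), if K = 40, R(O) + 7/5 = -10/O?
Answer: -58784/7 ≈ -8397.7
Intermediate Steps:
R(O) = -7/5 - 10/O
c(s) = 2*s
j(n) = -56 - 400/n + 40*n (j(n) = 40*(n + (-7/5 - 10/n)) = 40*(-7/5 + n - 10/n) = -56 - 400/n + 40*n)
c(-4)*j(28) = (2*(-4))*(-56 - 400/28 + 40*28) = -8*(-56 - 400*1/28 + 1120) = -8*(-56 - 100/7 + 1120) = -8*7348/7 = -58784/7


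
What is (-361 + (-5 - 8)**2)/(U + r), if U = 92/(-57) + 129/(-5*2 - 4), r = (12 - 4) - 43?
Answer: 153216/36571 ≈ 4.1896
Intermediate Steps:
r = -35 (r = 8 - 43 = -35)
U = -8641/798 (U = 92*(-1/57) + 129/(-10 - 4) = -92/57 + 129/(-14) = -92/57 + 129*(-1/14) = -92/57 - 129/14 = -8641/798 ≈ -10.828)
(-361 + (-5 - 8)**2)/(U + r) = (-361 + (-5 - 8)**2)/(-8641/798 - 35) = (-361 + (-13)**2)/(-36571/798) = (-361 + 169)*(-798/36571) = -192*(-798/36571) = 153216/36571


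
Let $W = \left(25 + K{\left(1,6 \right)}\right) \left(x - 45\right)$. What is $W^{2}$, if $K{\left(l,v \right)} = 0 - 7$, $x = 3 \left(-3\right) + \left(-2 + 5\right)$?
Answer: $842724$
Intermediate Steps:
$x = -6$ ($x = -9 + 3 = -6$)
$K{\left(l,v \right)} = -7$ ($K{\left(l,v \right)} = 0 - 7 = -7$)
$W = -918$ ($W = \left(25 - 7\right) \left(-6 - 45\right) = 18 \left(-51\right) = -918$)
$W^{2} = \left(-918\right)^{2} = 842724$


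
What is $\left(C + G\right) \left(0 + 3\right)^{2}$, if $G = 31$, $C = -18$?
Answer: $117$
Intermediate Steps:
$\left(C + G\right) \left(0 + 3\right)^{2} = \left(-18 + 31\right) \left(0 + 3\right)^{2} = 13 \cdot 3^{2} = 13 \cdot 9 = 117$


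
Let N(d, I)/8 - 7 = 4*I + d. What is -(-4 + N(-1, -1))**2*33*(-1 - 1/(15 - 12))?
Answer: 6336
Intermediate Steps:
N(d, I) = 56 + 8*d + 32*I (N(d, I) = 56 + 8*(4*I + d) = 56 + 8*(d + 4*I) = 56 + (8*d + 32*I) = 56 + 8*d + 32*I)
-(-4 + N(-1, -1))**2*33*(-1 - 1/(15 - 12)) = -(-4 + (56 + 8*(-1) + 32*(-1)))**2*33*(-1 - 1/(15 - 12)) = -(-4 + (56 - 8 - 32))**2*33*(-1 - 1/3) = -(-4 + 16)**2*33*(-1 - 1*1/3) = -12**2*33*(-1 - 1/3) = -144*33*(-4)/3 = -4752*(-4)/3 = -1*(-6336) = 6336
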